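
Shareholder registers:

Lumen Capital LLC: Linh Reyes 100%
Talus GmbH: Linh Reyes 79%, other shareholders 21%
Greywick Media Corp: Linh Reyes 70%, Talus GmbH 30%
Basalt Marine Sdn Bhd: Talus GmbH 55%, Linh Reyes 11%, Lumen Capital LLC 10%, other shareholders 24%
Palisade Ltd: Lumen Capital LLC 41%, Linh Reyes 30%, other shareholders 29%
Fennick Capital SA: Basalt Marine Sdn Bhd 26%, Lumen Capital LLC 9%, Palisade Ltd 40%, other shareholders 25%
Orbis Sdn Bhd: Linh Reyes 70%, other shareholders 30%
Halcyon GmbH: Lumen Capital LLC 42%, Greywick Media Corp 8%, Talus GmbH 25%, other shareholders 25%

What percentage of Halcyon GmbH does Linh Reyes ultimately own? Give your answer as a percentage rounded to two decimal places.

Linh reaches Halcyon along 4 paths.
Via Lumen: 100% × 42% = 42%.
Via Greywick: 70% × 8% = 5.6%.
Via Talus → Greywick: 79% × 30% × 8% = 1.896%.
Via Talus: 79% × 25% = 19.75%.
Total: 42% + 5.6% + 1.896% + 19.75% = 69.246%.
Rounded: 69.25%.

69.25%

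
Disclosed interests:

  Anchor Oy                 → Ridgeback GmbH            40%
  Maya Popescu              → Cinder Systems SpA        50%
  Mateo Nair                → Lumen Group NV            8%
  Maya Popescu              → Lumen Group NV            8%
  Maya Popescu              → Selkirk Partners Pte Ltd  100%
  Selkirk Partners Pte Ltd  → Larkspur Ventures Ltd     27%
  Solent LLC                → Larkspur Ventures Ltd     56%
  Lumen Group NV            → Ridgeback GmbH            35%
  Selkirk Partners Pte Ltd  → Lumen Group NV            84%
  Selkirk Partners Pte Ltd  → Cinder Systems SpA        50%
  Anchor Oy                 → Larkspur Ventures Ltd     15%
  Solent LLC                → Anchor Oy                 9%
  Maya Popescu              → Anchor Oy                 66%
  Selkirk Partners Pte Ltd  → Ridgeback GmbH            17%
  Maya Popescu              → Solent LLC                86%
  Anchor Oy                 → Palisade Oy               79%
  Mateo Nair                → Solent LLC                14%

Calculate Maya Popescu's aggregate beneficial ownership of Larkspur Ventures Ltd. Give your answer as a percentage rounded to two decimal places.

Maya reaches Larkspur along 4 paths.
Via Selkirk: 100% × 27% = 27%.
Via Solent: 86% × 56% = 48.16%.
Via Anchor: 66% × 15% = 9.9%.
Via Solent → Anchor: 86% × 9% × 15% = 1.161%.
Total: 27% + 48.16% + 9.9% + 1.161% = 86.221%.
Rounded: 86.22%.

86.22%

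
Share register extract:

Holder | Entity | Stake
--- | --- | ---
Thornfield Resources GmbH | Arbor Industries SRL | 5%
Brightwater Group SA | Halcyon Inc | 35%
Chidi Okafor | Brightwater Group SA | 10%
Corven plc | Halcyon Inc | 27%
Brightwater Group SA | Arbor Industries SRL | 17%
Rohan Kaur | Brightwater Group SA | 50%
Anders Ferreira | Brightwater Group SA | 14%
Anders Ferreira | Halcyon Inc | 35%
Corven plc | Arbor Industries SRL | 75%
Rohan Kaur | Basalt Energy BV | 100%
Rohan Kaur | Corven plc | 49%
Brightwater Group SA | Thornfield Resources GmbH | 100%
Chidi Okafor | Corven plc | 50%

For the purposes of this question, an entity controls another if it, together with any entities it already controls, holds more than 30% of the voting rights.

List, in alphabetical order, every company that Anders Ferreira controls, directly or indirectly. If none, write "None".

Halcyon Inc

Anders holds 35% of Halcyon, so Anders controls Halcyon.
No other company's threshold is met.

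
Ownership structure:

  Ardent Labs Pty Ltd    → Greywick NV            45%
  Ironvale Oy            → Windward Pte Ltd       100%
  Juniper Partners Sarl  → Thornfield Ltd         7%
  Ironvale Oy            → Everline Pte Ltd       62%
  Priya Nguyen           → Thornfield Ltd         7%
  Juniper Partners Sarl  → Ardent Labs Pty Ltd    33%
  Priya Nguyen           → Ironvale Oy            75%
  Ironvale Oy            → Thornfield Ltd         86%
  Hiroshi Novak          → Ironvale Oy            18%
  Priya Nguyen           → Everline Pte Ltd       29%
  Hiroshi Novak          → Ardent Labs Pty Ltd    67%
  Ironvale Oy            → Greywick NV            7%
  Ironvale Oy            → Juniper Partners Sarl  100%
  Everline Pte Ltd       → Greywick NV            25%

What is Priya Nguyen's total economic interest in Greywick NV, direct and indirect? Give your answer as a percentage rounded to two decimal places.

35.26%

Priya reaches Greywick along 4 paths.
Via Ironvale → Juniper → Ardent: 75% × 100% × 33% × 45% = 11.1375%.
Via Everline: 29% × 25% = 7.25%.
Via Ironvale → Everline: 75% × 62% × 25% = 11.625%.
Via Ironvale: 75% × 7% = 5.25%.
Total: 11.1375% + 7.25% + 11.625% + 5.25% = 35.2625%.
Rounded: 35.26%.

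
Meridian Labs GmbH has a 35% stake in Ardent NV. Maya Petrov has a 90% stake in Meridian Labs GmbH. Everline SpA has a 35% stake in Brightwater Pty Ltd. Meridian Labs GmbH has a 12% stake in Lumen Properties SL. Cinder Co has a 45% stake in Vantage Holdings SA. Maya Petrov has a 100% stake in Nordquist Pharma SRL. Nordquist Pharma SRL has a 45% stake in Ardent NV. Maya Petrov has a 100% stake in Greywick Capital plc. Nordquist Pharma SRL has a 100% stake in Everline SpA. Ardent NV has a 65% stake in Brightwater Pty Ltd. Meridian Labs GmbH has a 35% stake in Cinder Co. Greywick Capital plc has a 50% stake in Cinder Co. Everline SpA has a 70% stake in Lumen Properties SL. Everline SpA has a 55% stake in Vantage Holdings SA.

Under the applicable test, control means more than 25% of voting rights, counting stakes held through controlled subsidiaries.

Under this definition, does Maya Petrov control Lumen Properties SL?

Yes

Maya holds 100% of Nordquist, so Maya controls Nordquist.
Nordquist holds 100% of Everline, so Maya controls Everline.
Maya holds 90% of Meridian, so Maya controls Meridian.
Meridian and Everline together hold 12% + 70% = 82% of Lumen, so Maya controls Lumen.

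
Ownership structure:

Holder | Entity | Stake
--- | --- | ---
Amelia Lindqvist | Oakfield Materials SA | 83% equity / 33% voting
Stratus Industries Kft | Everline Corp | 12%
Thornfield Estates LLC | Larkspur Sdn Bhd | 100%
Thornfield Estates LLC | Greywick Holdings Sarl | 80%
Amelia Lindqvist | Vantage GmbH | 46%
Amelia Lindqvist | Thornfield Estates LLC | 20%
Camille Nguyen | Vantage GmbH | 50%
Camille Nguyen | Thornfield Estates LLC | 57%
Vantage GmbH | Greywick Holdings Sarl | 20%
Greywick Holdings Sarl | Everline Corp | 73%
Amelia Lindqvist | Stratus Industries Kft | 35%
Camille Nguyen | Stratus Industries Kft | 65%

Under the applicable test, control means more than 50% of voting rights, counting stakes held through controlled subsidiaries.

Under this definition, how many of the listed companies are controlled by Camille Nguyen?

5

Camille holds 57% of Thornfield, so Camille controls Thornfield.
Camille holds 65% of Stratus, so Camille controls Stratus.
Thornfield holds 100% of Larkspur, so Camille controls Larkspur.
Thornfield holds 80% of Greywick, so Camille controls Greywick.
Stratus and Greywick together hold 12% + 73% = 85% of Everline, so Camille controls Everline.
No other company's threshold is met.
Camille controls 5 companies.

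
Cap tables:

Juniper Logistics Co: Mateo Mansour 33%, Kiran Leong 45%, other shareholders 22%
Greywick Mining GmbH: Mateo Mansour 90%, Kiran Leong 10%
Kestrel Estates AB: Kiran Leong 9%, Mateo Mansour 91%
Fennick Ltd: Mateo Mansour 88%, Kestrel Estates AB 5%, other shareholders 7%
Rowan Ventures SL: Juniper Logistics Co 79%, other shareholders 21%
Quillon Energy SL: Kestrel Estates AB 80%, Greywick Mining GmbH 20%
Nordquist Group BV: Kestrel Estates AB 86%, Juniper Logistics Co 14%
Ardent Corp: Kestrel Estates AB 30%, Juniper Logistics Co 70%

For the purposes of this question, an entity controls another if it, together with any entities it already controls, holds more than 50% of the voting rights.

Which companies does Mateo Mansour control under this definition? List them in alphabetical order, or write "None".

Fennick Ltd, Greywick Mining GmbH, Kestrel Estates AB, Nordquist Group BV, Quillon Energy SL

Mateo holds 90% of Greywick, so Mateo controls Greywick.
Mateo holds 91% of Kestrel, so Mateo controls Kestrel.
Mateo and Kestrel together hold 88% + 5% = 93% of Fennick, so Mateo controls Fennick.
Kestrel and Greywick together hold 80% + 20% = 100% of Quillon, so Mateo controls Quillon.
Kestrel holds 86% of Nordquist, so Mateo controls Nordquist.
No other company's threshold is met.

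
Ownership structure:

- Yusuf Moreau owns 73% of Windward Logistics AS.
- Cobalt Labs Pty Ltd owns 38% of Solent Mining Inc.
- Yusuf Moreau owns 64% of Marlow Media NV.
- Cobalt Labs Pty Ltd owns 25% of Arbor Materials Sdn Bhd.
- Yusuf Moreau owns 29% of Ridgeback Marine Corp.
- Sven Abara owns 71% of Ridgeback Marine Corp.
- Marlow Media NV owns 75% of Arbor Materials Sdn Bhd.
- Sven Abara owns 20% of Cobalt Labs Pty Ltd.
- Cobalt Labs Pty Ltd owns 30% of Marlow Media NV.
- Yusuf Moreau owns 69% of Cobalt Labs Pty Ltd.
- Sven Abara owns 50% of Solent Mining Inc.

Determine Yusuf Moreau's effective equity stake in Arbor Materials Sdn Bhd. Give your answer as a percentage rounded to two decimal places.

80.78%

Yusuf reaches Arbor along 3 paths.
Via Cobalt → Marlow: 69% × 30% × 75% = 15.525%.
Via Marlow: 64% × 75% = 48%.
Via Cobalt: 69% × 25% = 17.25%.
Total: 15.525% + 48% + 17.25% = 80.775%.
Rounded: 80.78%.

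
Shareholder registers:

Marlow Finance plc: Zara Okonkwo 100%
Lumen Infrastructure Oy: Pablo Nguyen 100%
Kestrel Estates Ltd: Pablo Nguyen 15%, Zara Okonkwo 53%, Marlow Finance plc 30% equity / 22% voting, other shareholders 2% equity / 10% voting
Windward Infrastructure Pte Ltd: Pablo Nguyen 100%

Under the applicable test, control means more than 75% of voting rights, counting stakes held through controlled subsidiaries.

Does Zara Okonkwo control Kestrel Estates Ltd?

No

Zara holds 100% of Marlow, so Zara controls Marlow.
In Kestrel, Zara's side holds only 53% + 22% = 75%, not > 75%.
So Zara does not control Kestrel.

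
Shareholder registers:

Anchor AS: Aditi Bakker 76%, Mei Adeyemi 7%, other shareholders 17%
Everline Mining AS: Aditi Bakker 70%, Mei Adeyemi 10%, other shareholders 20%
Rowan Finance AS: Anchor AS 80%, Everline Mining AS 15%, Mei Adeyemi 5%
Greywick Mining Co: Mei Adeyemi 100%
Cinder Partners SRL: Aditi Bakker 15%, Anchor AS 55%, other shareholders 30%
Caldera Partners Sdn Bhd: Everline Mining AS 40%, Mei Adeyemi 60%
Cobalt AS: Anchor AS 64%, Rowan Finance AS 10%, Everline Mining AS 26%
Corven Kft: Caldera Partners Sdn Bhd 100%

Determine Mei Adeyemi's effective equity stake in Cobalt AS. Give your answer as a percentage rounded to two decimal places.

Mei reaches Cobalt along 5 paths.
Via Anchor: 7% × 64% = 4.48%.
Via Anchor → Rowan: 7% × 80% × 10% = 0.56%.
Via Everline → Rowan: 10% × 15% × 10% = 0.15%.
Via Rowan: 5% × 10% = 0.5%.
Via Everline: 10% × 26% = 2.6%.
Total: 4.48% + 0.56% + 0.15% + 0.5% + 2.6% = 8.29%.

8.29%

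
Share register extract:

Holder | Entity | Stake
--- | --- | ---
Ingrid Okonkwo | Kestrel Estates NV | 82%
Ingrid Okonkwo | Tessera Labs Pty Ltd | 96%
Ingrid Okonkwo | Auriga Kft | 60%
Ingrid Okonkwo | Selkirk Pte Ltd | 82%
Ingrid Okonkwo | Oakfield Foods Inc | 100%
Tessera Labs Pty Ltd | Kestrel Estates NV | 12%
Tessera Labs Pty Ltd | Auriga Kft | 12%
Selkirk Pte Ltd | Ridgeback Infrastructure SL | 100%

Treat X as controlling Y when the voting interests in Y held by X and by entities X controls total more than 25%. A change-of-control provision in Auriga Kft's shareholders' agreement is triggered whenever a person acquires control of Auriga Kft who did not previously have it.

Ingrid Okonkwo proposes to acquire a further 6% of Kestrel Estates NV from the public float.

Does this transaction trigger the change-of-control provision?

The purchase changes only Ingrid's holdings, so Ingrid is the only person who could newly come to control Auriga.
Ingrid holds 96% of Tessera, so Ingrid controls Tessera.
Ingrid and Tessera together hold 60% + 12% = 72% of Auriga, so Ingrid controls Auriga.
So Ingrid already controls Auriga before the transaction.
After the purchase, Ingrid's direct stake in Kestrel rises to 82% + 6% = 88%.
Ingrid controlled Auriga already, so this is not a new person acquiring control; every other person's position is unchanged or reduced.
No new person acquires control, so the clause is not triggered.

No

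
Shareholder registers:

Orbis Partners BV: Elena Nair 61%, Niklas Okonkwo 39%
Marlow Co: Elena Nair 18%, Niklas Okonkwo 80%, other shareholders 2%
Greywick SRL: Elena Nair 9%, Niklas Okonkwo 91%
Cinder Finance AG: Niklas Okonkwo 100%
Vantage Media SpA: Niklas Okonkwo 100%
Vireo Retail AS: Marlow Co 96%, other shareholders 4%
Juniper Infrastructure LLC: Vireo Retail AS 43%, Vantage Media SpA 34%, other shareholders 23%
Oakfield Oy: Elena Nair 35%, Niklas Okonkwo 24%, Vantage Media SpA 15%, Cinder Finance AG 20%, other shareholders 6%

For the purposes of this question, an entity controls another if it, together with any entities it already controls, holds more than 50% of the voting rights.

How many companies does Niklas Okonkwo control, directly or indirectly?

Niklas holds 80% of Marlow, so Niklas controls Marlow.
Niklas holds 91% of Greywick, so Niklas controls Greywick.
Niklas holds 100% of Cinder, so Niklas controls Cinder.
Niklas holds 100% of Vantage, so Niklas controls Vantage.
Marlow holds 96% of Vireo, so Niklas controls Vireo.
Vireo and Vantage together hold 43% + 34% = 77% of Juniper, so Niklas controls Juniper.
Niklas and Vantage and Cinder together hold 24% + 15% + 20% = 59% of Oakfield, so Niklas controls Oakfield.
No other company's threshold is met.
Niklas controls 7 companies.

7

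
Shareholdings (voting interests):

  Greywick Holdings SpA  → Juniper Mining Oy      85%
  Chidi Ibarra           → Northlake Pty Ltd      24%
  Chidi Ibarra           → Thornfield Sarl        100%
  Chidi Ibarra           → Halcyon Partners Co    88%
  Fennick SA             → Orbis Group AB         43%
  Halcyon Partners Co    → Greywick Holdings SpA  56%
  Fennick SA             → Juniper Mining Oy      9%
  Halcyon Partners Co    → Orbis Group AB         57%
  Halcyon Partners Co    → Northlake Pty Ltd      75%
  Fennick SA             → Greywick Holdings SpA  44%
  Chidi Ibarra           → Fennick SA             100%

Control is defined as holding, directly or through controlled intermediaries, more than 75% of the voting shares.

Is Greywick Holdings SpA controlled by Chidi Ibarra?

Yes

Chidi holds 100% of Fennick, so Chidi controls Fennick.
Chidi holds 88% of Halcyon, so Chidi controls Halcyon.
Fennick and Halcyon together hold 44% + 56% = 100% of Greywick, so Chidi controls Greywick.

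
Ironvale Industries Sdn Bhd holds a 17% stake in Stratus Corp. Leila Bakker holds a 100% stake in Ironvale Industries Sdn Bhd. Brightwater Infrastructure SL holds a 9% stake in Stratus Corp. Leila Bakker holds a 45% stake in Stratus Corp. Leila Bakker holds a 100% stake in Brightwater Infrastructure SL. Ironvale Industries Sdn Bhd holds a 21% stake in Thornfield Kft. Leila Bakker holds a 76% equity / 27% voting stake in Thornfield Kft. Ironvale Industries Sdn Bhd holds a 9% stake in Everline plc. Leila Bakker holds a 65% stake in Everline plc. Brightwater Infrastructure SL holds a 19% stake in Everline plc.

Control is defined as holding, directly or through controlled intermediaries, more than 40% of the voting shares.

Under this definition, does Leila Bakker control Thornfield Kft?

Leila holds 100% of Ironvale, so Leila controls Ironvale.
Leila and Ironvale together hold 27% + 21% = 48% of Thornfield, so Leila controls Thornfield.

Yes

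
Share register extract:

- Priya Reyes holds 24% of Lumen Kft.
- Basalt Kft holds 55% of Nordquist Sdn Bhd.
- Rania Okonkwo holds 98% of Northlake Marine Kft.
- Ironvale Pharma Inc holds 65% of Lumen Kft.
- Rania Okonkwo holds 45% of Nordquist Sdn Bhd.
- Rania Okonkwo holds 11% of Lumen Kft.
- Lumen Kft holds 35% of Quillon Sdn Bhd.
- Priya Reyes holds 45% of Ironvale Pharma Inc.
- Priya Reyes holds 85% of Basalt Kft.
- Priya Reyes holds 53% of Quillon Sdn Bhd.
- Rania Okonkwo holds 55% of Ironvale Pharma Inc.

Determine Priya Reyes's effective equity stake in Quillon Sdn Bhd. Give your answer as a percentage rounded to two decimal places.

71.64%

Priya reaches Quillon along 3 paths.
Via Lumen: 24% × 35% = 8.4%.
Via Ironvale → Lumen: 45% × 65% × 35% = 10.2375%.
Direct stake: 53% = 53%.
Total: 8.4% + 10.2375% + 53% = 71.6375%.
Rounded: 71.64%.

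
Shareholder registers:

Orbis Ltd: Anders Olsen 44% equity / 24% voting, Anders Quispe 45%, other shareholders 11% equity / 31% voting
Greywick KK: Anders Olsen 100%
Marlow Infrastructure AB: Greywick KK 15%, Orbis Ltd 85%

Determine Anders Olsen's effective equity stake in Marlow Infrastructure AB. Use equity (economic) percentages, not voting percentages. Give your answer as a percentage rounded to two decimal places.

Anders Olsen reaches Marlow along 2 paths.
Via Greywick: 100% × 15% = 15%.
Via Orbis: 44% × 85% = 37.4%.
Total: 15% + 37.4% = 52.4%.
Rounded: 52.40%.

52.40%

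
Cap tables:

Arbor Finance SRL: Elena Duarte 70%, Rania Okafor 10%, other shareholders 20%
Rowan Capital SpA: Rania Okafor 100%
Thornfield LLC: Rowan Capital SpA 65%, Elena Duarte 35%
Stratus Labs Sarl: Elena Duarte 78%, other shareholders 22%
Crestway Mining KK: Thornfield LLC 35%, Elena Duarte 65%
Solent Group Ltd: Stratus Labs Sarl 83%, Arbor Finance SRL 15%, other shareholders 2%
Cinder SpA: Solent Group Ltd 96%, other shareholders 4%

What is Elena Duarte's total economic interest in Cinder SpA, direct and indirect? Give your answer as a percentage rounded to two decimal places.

Elena reaches Cinder along 2 paths.
Via Stratus → Solent: 78% × 83% × 96% = 62.1504%.
Via Arbor → Solent: 70% × 15% × 96% = 10.08%.
Total: 62.1504% + 10.08% = 72.2304%.
Rounded: 72.23%.

72.23%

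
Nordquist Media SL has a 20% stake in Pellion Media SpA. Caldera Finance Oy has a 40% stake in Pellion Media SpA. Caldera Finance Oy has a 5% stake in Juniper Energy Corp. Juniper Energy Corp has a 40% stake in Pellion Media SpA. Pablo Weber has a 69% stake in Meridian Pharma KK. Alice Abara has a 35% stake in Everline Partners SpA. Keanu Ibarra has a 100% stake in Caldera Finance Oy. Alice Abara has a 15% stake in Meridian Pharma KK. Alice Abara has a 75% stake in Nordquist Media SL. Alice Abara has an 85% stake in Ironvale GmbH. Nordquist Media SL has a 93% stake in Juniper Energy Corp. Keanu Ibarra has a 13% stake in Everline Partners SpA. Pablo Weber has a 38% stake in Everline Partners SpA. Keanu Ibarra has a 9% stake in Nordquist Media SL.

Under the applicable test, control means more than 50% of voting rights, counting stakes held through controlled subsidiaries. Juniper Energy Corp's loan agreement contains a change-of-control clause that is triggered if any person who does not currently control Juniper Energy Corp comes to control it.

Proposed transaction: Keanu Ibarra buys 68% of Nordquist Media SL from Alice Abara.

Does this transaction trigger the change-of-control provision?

Yes

The purchase adds only to Keanu's holdings (Alice's stake shrinks), so Keanu is the only person who could newly come to control Juniper.
Keanu holds 100% of Caldera, so Keanu controls Caldera.
In Juniper, Keanu's side holds only 5%, not > 50%.
So before the transaction, Keanu does not control Juniper.
After the purchase, Keanu's direct stake in Nordquist rises to 9% + 68% = 77%, and Alice's stake falls to 7%.
Keanu holds 77% of Nordquist, so Keanu controls Nordquist.
Caldera and Nordquist together hold 5% + 93% = 98% of Juniper, so Keanu controls Juniper.
Keanu did not control Juniper before and does after, so the clause is triggered.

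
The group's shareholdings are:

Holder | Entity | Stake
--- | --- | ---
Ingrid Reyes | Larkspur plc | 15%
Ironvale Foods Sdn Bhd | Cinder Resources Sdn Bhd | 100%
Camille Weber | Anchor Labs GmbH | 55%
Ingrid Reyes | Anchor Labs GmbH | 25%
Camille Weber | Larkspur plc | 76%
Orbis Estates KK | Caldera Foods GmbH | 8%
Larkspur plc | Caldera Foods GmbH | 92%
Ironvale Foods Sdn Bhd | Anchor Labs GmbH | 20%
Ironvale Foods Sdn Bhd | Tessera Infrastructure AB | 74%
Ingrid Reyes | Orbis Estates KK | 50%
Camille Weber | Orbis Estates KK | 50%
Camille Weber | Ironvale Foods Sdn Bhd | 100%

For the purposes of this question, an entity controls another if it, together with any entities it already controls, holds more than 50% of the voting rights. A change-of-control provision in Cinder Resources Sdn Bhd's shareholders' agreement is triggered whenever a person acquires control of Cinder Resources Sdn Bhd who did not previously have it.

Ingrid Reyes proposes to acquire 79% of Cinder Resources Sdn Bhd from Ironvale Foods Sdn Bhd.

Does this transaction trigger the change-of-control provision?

Yes

The purchase adds only to Ingrid's holdings (Ironvale's stake shrinks), so Ingrid is the only person who could newly come to control Cinder.
Ingrid's largest direct stake is 50% in Orbis, which does not meet the threshold, so Ingrid controls no company.
Neither Ingrid nor any entity Ingrid controls holds any voting interest in Cinder.
So before the transaction, Ingrid does not control Cinder.
After the purchase, Ingrid holds 79% of Cinder directly, and Ironvale's stake falls to 21%.
Ingrid holds 79% of Cinder, so Ingrid controls Cinder.
Ingrid did not control Cinder before and does after, so the clause is triggered.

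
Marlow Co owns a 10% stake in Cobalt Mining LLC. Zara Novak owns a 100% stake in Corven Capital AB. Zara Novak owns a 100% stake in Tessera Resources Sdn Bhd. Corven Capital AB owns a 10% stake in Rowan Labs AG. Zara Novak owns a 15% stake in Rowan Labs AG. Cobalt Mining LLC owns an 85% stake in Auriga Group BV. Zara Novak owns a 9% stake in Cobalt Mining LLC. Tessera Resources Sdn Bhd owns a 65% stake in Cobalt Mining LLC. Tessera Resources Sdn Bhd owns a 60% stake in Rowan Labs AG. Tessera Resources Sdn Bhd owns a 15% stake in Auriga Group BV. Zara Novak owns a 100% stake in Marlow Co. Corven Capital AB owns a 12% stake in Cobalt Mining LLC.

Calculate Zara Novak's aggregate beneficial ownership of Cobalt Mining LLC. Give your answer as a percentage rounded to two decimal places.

Zara reaches Cobalt along 4 paths.
Via Tessera: 100% × 65% = 65%.
Via Marlow: 100% × 10% = 10%.
Direct stake: 9% = 9%.
Via Corven: 100% × 12% = 12%.
Total: 65% + 10% + 9% + 12% = 96%.
Rounded: 96.00%.

96.00%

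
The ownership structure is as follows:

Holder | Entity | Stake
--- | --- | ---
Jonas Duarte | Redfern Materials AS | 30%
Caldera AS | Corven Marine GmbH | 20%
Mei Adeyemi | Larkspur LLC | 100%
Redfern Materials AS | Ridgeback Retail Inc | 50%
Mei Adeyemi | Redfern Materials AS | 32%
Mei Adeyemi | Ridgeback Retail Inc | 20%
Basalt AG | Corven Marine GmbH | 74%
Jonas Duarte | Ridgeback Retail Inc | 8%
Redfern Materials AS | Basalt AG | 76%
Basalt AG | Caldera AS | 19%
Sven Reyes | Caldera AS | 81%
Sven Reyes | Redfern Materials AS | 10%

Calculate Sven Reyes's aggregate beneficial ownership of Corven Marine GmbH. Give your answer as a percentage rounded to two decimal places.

22.11%

Sven reaches Corven along 3 paths.
Via Redfern → Basalt: 10% × 76% × 74% = 5.624%.
Via Redfern → Basalt → Caldera: 10% × 76% × 19% × 20% = 0.2888%.
Via Caldera: 81% × 20% = 16.2%.
Total: 5.624% + 0.2888% + 16.2% = 22.1128%.
Rounded: 22.11%.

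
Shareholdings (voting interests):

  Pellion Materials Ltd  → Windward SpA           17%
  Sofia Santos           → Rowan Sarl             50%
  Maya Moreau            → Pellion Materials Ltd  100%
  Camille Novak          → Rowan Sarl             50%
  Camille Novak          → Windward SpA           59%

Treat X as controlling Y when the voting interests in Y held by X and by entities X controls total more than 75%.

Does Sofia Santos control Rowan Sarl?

Sofia's largest direct stake is 50% in Rowan, which does not meet the threshold, so Sofia controls no company.
In Rowan, Sofia's side holds only 50%, not > 75%.
So Sofia does not control Rowan.

No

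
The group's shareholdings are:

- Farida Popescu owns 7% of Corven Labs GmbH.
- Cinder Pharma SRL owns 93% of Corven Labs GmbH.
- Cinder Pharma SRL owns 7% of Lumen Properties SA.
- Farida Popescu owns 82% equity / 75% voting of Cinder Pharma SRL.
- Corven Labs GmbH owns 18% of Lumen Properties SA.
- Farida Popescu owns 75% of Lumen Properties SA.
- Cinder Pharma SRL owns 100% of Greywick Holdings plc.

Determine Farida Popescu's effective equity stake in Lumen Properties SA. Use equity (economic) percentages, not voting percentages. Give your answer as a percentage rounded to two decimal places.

Farida reaches Lumen along 4 paths.
Direct stake: 75% = 75%.
Via Cinder: 82% × 7% = 5.74%.
Via Cinder → Corven: 82% × 93% × 18% = 13.7268%.
Via Corven: 7% × 18% = 1.26%.
Total: 75% + 5.74% + 13.7268% + 1.26% = 95.7268%.
Rounded: 95.73%.

95.73%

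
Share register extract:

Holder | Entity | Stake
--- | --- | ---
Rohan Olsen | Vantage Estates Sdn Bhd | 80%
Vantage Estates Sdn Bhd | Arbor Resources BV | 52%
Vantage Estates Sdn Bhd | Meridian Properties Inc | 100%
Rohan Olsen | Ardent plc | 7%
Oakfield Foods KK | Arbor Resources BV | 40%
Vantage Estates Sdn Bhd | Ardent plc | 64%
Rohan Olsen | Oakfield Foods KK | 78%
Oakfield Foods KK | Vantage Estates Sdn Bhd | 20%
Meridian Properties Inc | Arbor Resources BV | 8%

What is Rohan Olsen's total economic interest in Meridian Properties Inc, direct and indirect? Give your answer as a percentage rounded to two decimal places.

95.60%

Rohan reaches Meridian along 2 paths.
Via Oakfield → Vantage: 78% × 20% × 100% = 15.6%.
Via Vantage: 80% × 100% = 80%.
Total: 15.6% + 80% = 95.6%.
Rounded: 95.60%.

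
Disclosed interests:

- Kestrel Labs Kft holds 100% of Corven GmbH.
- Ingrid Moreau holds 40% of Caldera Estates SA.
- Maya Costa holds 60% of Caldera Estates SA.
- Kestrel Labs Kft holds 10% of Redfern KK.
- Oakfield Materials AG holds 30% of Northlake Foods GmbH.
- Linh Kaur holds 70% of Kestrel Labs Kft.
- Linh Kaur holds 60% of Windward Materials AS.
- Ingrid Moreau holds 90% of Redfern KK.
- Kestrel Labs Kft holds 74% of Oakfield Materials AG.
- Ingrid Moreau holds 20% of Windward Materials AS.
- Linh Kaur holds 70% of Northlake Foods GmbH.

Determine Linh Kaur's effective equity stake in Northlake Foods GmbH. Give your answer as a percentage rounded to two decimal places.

85.54%

Linh reaches Northlake along 2 paths.
Via Kestrel → Oakfield: 70% × 74% × 30% = 15.54%.
Direct stake: 70% = 70%.
Total: 15.54% + 70% = 85.54%.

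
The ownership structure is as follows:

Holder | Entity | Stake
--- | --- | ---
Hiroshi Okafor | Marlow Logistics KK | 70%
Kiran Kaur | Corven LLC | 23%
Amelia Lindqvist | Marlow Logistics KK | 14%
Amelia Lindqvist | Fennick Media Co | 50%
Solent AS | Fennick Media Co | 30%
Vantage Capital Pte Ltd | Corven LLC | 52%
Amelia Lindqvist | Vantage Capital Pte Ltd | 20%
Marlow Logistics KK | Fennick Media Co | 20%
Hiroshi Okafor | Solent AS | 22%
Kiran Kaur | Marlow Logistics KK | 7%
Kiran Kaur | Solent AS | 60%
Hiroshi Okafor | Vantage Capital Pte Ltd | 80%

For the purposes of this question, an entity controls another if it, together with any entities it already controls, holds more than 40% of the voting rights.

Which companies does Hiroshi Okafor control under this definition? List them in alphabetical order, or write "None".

Corven LLC, Marlow Logistics KK, Vantage Capital Pte Ltd

Hiroshi holds 80% of Vantage, so Hiroshi controls Vantage.
Hiroshi holds 70% of Marlow, so Hiroshi controls Marlow.
Vantage holds 52% of Corven, so Hiroshi controls Corven.
No other company's threshold is met.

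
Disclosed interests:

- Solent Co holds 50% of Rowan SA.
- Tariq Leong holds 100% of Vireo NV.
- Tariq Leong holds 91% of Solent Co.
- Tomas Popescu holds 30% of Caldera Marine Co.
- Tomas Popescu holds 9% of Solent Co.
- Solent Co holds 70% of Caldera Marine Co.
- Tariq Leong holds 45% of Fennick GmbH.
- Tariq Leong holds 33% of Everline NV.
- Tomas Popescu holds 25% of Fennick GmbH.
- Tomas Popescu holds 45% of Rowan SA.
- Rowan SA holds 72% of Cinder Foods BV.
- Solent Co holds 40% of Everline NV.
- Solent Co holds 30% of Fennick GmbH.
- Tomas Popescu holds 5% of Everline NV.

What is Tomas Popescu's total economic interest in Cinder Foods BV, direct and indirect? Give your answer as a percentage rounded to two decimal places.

Tomas reaches Cinder along 2 paths.
Via Solent → Rowan: 9% × 50% × 72% = 3.24%.
Via Rowan: 45% × 72% = 32.4%.
Total: 3.24% + 32.4% = 35.64%.

35.64%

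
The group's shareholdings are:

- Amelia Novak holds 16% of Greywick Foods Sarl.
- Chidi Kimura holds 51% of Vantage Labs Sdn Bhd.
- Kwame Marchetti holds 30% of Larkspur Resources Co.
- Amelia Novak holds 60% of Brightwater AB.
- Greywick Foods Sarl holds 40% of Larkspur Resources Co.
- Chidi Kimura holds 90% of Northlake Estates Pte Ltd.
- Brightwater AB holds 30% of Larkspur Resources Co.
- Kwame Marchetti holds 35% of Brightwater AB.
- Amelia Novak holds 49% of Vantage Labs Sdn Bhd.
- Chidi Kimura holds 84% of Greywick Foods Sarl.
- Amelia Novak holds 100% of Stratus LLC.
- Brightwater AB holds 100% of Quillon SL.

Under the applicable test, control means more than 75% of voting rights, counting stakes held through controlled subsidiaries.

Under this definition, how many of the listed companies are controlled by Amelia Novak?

Amelia holds 100% of Stratus, so Amelia controls Stratus.
No other company's threshold is met.
Amelia controls 1 company.

1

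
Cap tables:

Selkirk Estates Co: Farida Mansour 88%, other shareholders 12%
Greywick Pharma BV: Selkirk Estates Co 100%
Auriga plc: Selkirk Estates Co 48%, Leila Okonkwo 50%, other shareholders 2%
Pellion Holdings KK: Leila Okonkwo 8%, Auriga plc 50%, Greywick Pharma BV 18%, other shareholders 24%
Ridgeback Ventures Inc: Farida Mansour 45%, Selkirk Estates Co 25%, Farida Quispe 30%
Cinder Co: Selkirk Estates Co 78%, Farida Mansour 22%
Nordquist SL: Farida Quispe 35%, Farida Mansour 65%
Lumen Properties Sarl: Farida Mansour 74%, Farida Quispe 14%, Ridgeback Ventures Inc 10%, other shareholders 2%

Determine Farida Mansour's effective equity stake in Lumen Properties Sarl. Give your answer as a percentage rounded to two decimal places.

Farida Mansour reaches Lumen along 3 paths.
Direct stake: 74% = 74%.
Via Ridgeback: 45% × 10% = 4.5%.
Via Selkirk → Ridgeback: 88% × 25% × 10% = 2.2%.
Total: 74% + 4.5% + 2.2% = 80.7%.
Rounded: 80.70%.

80.70%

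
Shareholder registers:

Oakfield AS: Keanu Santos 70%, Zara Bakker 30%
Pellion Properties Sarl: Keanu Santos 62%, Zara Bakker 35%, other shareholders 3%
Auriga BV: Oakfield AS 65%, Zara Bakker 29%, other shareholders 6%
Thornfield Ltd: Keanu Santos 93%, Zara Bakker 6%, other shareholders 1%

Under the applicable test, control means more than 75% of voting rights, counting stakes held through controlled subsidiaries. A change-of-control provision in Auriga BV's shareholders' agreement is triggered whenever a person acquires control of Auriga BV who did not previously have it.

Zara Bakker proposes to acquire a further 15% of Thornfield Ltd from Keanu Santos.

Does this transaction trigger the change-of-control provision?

The purchase adds only to Zara's holdings (Keanu's stake shrinks), so Zara is the only person who could newly come to control Auriga.
Zara's largest direct stake is 35% in Pellion, which does not meet the threshold, so Zara controls no company.
In Auriga, Zara's side holds only 29%, not > 75%.
So before the transaction, Zara does not control Auriga.
After the purchase, Zara's direct stake in Thornfield rises to 6% + 15% = 21%, and Keanu's stake falls to 78%.
Zara's side now holds 21% of Thornfield, not > 75%, so Zara still does not control Thornfield.
After the transaction, Zara's side holds 29% of Auriga, not > 75%, so Zara still does not control Auriga.
No new person acquires control, so the clause is not triggered.

No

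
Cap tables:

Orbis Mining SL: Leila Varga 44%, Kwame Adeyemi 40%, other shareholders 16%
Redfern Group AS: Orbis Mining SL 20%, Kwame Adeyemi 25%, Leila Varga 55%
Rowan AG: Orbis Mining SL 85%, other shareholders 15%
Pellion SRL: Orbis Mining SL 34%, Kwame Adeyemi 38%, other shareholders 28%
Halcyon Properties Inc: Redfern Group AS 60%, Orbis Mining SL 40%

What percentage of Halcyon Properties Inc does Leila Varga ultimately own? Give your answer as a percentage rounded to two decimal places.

Leila reaches Halcyon along 3 paths.
Via Orbis → Redfern: 44% × 20% × 60% = 5.28%.
Via Redfern: 55% × 60% = 33%.
Via Orbis: 44% × 40% = 17.6%.
Total: 5.28% + 33% + 17.6% = 55.88%.

55.88%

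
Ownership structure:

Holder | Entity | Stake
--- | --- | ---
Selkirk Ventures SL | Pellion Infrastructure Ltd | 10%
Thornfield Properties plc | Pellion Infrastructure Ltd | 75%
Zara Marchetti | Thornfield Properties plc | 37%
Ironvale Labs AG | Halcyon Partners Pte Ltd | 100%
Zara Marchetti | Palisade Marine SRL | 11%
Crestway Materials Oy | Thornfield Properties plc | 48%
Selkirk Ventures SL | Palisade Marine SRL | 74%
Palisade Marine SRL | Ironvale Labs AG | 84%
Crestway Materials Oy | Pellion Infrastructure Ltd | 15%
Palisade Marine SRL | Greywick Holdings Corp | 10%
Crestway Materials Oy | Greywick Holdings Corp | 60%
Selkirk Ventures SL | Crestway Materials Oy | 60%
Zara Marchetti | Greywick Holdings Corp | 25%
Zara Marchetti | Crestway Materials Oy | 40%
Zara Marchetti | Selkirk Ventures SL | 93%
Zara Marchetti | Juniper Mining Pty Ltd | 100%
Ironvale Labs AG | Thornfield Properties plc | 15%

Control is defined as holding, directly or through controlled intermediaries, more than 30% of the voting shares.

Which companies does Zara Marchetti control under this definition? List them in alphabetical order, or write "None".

Zara holds 93% of Selkirk, so Zara controls Selkirk.
Zara and Selkirk together hold 40% + 60% = 100% of Crestway, so Zara controls Crestway.
Selkirk and Zara together hold 74% + 11% = 85% of Palisade, so Zara controls Palisade.
Palisade holds 84% of Ironvale, so Zara controls Ironvale.
Crestway and Zara and Palisade together hold 60% + 25% + 10% = 95% of Greywick, so Zara controls Greywick.
Ironvale and Zara and Crestway together hold 15% + 37% + 48% = 100% of Thornfield, so Zara controls Thornfield.
Ironvale holds 100% of Halcyon, so Zara controls Halcyon.
Crestway and Selkirk and Thornfield together hold 15% + 10% + 75% = 100% of Pellion, so Zara controls Pellion.
Zara holds 100% of Juniper, so Zara controls Juniper.

Crestway Materials Oy, Greywick Holdings Corp, Halcyon Partners Pte Ltd, Ironvale Labs AG, Juniper Mining Pty Ltd, Palisade Marine SRL, Pellion Infrastructure Ltd, Selkirk Ventures SL, Thornfield Properties plc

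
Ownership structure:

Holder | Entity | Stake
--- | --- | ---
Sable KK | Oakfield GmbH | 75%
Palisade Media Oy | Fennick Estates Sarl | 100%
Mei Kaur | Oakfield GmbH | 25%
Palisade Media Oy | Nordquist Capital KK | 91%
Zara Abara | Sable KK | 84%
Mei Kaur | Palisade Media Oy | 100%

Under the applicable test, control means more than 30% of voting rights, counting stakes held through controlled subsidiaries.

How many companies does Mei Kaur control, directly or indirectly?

3

Mei holds 100% of Palisade, so Mei controls Palisade.
Palisade holds 100% of Fennick, so Mei controls Fennick.
Palisade holds 91% of Nordquist, so Mei controls Nordquist.
No other company's threshold is met.
Mei controls 3 companies.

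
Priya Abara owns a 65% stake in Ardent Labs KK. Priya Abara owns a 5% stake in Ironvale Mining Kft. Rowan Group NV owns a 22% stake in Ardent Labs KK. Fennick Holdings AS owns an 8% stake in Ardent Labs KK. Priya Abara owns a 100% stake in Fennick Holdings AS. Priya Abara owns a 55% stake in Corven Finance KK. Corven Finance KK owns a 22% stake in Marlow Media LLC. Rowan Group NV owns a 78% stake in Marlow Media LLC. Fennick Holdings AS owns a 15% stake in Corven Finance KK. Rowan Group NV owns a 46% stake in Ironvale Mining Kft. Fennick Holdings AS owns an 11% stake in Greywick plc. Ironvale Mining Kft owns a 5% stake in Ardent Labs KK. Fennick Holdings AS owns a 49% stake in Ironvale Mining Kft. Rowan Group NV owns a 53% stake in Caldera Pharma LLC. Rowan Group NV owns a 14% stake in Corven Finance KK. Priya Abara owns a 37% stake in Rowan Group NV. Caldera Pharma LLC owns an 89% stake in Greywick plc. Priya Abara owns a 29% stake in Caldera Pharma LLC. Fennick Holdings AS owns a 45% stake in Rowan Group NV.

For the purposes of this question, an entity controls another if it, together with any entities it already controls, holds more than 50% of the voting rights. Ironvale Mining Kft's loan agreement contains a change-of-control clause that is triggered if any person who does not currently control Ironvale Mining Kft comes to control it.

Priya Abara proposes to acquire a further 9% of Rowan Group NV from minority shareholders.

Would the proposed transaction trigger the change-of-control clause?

No

The purchase changes only Priya's holdings, so Priya is the only person who could newly come to control Ironvale.
Priya holds 100% of Fennick, so Priya controls Fennick.
Fennick and Priya together hold 45% + 37% = 82% of Rowan, so Priya controls Rowan.
Rowan and Fennick and Priya together hold 46% + 49% + 5% = 100% of Ironvale, so Priya controls Ironvale.
So Priya already controls Ironvale before the transaction.
After the purchase, Priya's direct stake in Rowan rises to 37% + 9% = 46%.
Priya controlled Ironvale already, so this is not a new person acquiring control; every other person's position is unchanged or reduced.
No new person acquires control, so the clause is not triggered.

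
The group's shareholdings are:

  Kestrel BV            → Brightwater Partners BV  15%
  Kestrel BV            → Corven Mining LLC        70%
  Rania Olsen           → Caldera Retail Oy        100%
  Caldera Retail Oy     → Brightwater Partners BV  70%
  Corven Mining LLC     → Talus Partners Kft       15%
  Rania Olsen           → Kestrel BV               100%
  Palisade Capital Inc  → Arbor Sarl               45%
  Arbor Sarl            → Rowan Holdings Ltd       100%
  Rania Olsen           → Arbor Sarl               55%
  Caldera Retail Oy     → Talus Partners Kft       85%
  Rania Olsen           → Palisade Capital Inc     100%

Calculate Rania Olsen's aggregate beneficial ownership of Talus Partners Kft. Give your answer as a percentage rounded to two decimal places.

95.50%

Rania reaches Talus along 2 paths.
Via Kestrel → Corven: 100% × 70% × 15% = 10.5%.
Via Caldera: 100% × 85% = 85%.
Total: 10.5% + 85% = 95.5%.
Rounded: 95.50%.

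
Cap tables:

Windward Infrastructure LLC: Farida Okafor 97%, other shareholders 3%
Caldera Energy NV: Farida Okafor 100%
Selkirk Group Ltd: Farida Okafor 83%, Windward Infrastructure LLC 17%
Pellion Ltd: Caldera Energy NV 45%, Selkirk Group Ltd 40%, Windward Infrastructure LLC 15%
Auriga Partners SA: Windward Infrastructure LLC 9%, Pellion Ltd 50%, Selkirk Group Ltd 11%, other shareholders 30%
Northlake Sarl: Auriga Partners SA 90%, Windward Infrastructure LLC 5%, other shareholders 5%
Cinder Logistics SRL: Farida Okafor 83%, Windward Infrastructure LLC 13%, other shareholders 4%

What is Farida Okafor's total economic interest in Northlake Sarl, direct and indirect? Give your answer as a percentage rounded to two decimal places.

67.26%

Farida reaches Northlake along 8 paths.
Via Windward → Auriga: 97% × 9% × 90% = 7.857%.
Via Caldera → Pellion → Auriga: 100% × 45% × 50% × 90% = 20.25%.
Via Selkirk → Pellion → Auriga: 83% × 40% × 50% × 90% = 14.94%.
Via Windward → Selkirk → Pellion → Auriga: 97% × 17% × 40% × 50% × 90% = 2.9682%.
Via Windward → Pellion → Auriga: 97% × 15% × 50% × 90% = 6.5475%.
Via Selkirk → Auriga: 83% × 11% × 90% = 8.217%.
Via Windward → Selkirk → Auriga: 97% × 17% × 11% × 90% = 1.63251%.
Via Windward: 97% × 5% = 4.85%.
Total: 7.857% + 20.25% + 14.94% + 2.9682% + 6.5475% + 8.217% + 1.63251% + 4.85% = 67.26221%.
Rounded: 67.26%.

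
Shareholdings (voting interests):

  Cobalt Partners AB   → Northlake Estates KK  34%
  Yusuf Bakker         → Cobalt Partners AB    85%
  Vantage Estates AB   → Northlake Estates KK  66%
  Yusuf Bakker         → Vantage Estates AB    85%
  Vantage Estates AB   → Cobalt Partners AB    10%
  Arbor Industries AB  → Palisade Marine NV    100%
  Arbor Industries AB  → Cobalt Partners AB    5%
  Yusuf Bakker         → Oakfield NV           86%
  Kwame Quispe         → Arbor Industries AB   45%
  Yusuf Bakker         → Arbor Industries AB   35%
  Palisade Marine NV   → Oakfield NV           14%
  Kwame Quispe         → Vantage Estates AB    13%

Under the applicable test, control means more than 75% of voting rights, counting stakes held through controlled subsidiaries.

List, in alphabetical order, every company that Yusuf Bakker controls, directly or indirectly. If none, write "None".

Cobalt Partners AB, Northlake Estates KK, Oakfield NV, Vantage Estates AB

Yusuf holds 85% of Vantage, so Yusuf controls Vantage.
Vantage and Yusuf together hold 10% + 85% = 95% of Cobalt, so Yusuf controls Cobalt.
Cobalt and Vantage together hold 34% + 66% = 100% of Northlake, so Yusuf controls Northlake.
Yusuf holds 86% of Oakfield, so Yusuf controls Oakfield.
No other company's threshold is met.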